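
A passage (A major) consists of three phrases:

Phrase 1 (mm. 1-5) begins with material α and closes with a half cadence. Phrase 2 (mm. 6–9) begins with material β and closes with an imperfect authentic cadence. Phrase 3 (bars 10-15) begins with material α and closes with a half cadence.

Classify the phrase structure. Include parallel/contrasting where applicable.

The final phrase closes with a half cadence, which is not stronger than the preceding imperfect authentic cadence; the 3 phrases lack an overall antecedent–consequent design and so form a phrase group.

phrase group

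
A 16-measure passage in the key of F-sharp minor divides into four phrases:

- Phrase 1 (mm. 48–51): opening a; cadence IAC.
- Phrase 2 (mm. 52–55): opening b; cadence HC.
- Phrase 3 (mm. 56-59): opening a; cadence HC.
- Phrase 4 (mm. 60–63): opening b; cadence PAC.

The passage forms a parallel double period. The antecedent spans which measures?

In a double period the four phrases pair into a large antecedent (phrases 1–2, ending half cadence) and a large consequent (phrases 3–4, ending perfect authentic cadence). The antecedent spans measures 48-55.

measures 48–55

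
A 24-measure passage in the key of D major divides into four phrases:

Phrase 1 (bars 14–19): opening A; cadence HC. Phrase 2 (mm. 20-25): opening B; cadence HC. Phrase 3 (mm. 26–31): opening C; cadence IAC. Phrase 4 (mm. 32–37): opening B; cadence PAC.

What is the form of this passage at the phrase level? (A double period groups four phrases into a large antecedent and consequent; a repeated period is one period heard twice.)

Four phrases in two halves: the first half (mm. 14-25) ends with a half cadence, the second (measures 26–37) with a perfect authentic cadence — a large antecedent–consequent pair, i.e. a double period.
Phrase 3 begins with different material from phrase 1, making it contrasting.

contrasting double period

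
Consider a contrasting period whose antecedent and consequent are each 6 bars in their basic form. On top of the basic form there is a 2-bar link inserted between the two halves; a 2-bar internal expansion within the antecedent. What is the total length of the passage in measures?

16 measures

Basic contrasting period: 6 + 6 = 12 bars.
12 (basic form) + 2 (link) + 2 (internal expansion) = 16.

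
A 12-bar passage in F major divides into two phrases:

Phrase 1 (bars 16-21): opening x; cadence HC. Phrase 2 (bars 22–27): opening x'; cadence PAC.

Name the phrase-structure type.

Phrase 1 ends with a half cadence (weaker) and phrase 2 with a perfect authentic cadence (stronger): antecedent + consequent = a period.
The two phrases open with the same material (x / x'), so the period is parallel.

parallel period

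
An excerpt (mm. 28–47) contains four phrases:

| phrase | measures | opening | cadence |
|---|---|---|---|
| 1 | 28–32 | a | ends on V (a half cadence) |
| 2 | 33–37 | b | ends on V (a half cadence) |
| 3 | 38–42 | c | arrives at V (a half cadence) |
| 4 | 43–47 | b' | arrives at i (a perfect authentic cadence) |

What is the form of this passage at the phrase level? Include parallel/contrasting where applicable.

Four phrases in two halves: the first half (measures 28–37) ends with a half cadence, the second (mm. 38–47) with a perfect authentic cadence — a large antecedent–consequent pair, i.e. a double period.
Phrase 3 begins with different material from phrase 1, making it contrasting.

contrasting double period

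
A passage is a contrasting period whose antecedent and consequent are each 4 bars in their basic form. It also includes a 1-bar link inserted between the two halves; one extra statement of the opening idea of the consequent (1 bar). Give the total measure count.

10 measures

Basic contrasting period: 4 + 4 = 8 bars.
8 (basic form) + 1 (link) + 1 (extra statement) = 10.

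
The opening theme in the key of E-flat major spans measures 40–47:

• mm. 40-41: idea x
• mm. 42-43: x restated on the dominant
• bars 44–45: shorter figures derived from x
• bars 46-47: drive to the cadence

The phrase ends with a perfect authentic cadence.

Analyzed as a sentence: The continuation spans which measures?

After the presentation (mm. 40–43), the continuation covers the fragmentation through the cadence: mm. 44-47.

measures 44–47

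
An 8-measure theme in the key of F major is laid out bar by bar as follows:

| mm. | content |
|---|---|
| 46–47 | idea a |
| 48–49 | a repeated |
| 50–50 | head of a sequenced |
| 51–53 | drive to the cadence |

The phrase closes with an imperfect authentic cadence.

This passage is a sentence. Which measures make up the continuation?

measures 50–53

After the presentation (mm. 46-49), the continuation covers the fragmentation through the cadence: measures 50–53.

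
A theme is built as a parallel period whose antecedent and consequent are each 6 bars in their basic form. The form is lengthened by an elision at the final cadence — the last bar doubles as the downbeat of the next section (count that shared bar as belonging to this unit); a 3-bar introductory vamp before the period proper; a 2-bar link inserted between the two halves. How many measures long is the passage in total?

Basic parallel period: 6 + 6 = 12 bars.
12 (basic form) + 3 (introduction) + 2 (link) = 17.
The elision shares a bar with the next section but does not change this unit's count.

17 measures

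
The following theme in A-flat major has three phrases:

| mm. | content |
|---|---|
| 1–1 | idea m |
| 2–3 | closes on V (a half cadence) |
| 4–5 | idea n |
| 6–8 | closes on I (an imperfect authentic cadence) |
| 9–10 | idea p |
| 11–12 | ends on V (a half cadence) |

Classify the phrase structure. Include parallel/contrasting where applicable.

phrase group

The final phrase closes with a half cadence, which is not stronger than the preceding imperfect authentic cadence; the 3 phrases lack an overall antecedent–consequent design and so form a phrase group.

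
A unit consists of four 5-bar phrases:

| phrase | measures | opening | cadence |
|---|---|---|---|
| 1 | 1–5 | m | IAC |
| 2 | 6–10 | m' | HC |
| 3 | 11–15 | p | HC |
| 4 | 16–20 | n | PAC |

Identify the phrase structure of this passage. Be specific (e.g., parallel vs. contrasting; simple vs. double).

contrasting double period

Four phrases in two halves: the first half (mm. 1–10) ends with a half cadence, the second (mm. 11–20) with a perfect authentic cadence — a large antecedent–consequent pair, i.e. a double period.
Phrase 3 begins with different material from phrase 1, making it contrasting.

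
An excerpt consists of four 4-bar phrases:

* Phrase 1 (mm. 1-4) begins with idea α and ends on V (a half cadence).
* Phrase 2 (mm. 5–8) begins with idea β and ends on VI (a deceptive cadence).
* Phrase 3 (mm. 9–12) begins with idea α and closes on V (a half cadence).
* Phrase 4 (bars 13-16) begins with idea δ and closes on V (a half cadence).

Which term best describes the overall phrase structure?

phrase group

Phrase 4 ends with a half cadence, no stronger than phrase 2's deceptive cadence, so the four phrases do not form a double period; nor do phrases 3–4 duplicate 1–2, so it is not a repeated period. With no phrase reaching a conclusive cadence, the passage is a phrase group.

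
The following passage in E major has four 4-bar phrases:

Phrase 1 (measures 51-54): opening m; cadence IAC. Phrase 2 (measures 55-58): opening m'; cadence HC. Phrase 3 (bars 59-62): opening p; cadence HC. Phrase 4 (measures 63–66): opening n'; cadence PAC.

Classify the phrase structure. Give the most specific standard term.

contrasting double period

Four phrases in two halves: the first half (bars 51–58) ends with a half cadence, the second (measures 59–66) with a perfect authentic cadence — a large antecedent–consequent pair, i.e. a double period.
Phrase 3 begins with different material from phrase 1, making it contrasting.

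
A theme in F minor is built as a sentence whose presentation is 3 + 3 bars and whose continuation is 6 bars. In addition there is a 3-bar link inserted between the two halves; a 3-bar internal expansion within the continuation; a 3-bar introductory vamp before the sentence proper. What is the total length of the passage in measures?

Basic sentence: 3 + 3 + 6 = 12 bars.
12 (basic form) + 3 (link) + 3 (internal expansion) + 3 (introduction) = 21.

21 measures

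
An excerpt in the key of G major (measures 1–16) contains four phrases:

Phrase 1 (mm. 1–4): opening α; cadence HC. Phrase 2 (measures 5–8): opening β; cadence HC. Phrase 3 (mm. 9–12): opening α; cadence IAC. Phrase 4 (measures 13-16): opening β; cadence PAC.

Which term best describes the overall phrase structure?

parallel double period

Four phrases in two halves: the first half (bars 1–8) ends with a half cadence, the second (mm. 9–16) with a perfect authentic cadence — a large antecedent–consequent pair, i.e. a double period.
Phrase 3 begins with the same material as phrase 1, making it parallel.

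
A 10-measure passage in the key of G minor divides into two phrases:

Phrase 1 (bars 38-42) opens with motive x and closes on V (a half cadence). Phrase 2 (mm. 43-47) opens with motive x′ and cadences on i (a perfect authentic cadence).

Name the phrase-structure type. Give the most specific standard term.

Phrase 1 ends with a half cadence (weaker) and phrase 2 with a perfect authentic cadence (stronger): antecedent + consequent = a period.
The two phrases open with the same material (x / x′), so the period is parallel.

parallel period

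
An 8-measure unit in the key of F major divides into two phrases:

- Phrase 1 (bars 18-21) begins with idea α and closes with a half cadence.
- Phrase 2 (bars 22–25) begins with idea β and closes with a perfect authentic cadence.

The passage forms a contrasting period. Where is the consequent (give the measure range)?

measures 22–25

The antecedent is the phrase ending with the weaker cadence (half cadence, phrase 1) and the consequent the one ending more conclusively (perfect authentic cadence, phrase 2); the consequent is mm. 22-25.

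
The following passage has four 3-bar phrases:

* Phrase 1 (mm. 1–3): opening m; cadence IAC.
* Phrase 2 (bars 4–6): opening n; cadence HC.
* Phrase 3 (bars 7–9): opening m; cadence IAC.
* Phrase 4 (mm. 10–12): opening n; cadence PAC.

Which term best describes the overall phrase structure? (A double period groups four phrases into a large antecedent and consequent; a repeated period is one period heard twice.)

Four phrases in two halves: the first half (measures 1–6) ends with a half cadence, the second (mm. 7-12) with a perfect authentic cadence — a large antecedent–consequent pair, i.e. a double period.
Phrase 3 begins with the same material as phrase 1, making it parallel.

parallel double period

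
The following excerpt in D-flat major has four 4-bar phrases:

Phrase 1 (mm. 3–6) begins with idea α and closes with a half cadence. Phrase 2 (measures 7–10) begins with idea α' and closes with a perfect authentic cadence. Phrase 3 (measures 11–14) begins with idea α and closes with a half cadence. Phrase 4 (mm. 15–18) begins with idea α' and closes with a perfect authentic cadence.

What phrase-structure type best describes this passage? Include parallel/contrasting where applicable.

The cadence pattern HC–PAC–HC–PAC is weak–strong twice, and phrases 3–4 restate phrases 1–2: a period heard twice, not a double period (which would end weakly at phrase 2).

repeated period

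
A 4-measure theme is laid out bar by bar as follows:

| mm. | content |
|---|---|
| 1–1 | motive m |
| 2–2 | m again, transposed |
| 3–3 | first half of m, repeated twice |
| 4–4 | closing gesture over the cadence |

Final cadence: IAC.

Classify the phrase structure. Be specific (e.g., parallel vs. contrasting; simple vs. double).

sentence

Basic idea (m. 1) + its repetition (bar 2) form the presentation; fragmentation and cadence (mm. 3–4) form the continuation — the 4-bar whole is a sentence.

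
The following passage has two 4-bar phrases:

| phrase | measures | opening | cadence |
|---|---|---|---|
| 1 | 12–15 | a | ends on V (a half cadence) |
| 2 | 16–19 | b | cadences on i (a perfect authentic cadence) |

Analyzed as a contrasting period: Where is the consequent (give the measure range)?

The antecedent is the phrase ending with the weaker cadence (half cadence, phrase 1) and the consequent the one ending more conclusively (perfect authentic cadence, phrase 2); the consequent is measures 16–19.

measures 16–19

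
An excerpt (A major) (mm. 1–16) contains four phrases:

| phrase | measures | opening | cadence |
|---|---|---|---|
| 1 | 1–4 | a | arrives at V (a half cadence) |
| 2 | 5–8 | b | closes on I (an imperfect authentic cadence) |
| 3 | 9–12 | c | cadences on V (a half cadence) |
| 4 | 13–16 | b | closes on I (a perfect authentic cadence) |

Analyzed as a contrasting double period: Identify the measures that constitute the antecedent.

measures 1–8

In a double period the four phrases pair into a large antecedent (phrases 1–2, ending imperfect authentic cadence) and a large consequent (phrases 3–4, ending perfect authentic cadence). The antecedent spans mm. 1–8.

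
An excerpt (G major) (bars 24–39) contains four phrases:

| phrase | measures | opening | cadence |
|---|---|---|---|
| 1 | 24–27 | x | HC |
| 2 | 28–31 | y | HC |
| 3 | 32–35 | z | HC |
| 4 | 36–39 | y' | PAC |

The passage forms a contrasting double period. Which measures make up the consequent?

measures 32–39

In a double period the first pair of phrases (ending half cadence) is the large antecedent and the second pair (ending perfect authentic cadence) is the large consequent; the consequent is measures 32–39.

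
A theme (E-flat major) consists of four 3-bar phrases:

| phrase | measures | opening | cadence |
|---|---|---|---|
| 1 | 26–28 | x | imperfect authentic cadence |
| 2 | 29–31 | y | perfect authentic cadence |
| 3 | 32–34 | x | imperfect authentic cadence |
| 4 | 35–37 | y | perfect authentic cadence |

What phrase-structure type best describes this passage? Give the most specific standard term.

The cadence pattern IAC–PAC–IAC–PAC is weak–strong twice, and phrases 3–4 restate phrases 1–2: a period heard twice, not a double period (which would end weakly at phrase 2).

repeated period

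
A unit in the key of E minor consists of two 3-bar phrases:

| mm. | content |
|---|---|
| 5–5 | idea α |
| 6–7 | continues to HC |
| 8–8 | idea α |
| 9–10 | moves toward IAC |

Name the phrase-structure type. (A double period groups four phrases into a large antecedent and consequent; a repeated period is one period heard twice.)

parallel period

Phrase 1 ends with a half cadence (weaker) and phrase 2 with an imperfect authentic cadence (stronger): antecedent + consequent = a period.
The two phrases open with the same material (α / α), so the period is parallel.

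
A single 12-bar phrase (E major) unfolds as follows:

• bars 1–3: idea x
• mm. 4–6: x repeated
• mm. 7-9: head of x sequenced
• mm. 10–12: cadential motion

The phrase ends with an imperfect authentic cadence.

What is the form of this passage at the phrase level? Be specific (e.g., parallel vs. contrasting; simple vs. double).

Basic idea (bars 1-3) + its repetition (mm. 4–6) form the presentation; fragmentation and cadence (bars 7–12) form the continuation — the 12-bar whole is a sentence.

sentence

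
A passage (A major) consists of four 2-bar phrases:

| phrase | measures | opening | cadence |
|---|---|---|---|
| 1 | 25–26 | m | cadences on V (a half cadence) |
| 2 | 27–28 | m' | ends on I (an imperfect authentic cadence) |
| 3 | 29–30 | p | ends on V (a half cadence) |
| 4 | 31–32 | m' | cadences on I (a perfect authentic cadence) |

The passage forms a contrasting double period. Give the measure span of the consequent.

measures 29–32

In a double period the first pair of phrases (ending imperfect authentic cadence) is the large antecedent and the second pair (ending perfect authentic cadence) is the large consequent; the consequent is measures 29–32.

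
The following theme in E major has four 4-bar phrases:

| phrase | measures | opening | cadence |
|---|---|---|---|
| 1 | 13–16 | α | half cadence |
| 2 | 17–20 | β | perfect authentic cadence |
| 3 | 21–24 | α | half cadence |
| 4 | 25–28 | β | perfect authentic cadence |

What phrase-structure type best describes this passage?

repeated period

The cadence pattern HC–PAC–HC–PAC is weak–strong twice, and phrases 3–4 restate phrases 1–2: a period heard twice, not a double period (which would end weakly at phrase 2).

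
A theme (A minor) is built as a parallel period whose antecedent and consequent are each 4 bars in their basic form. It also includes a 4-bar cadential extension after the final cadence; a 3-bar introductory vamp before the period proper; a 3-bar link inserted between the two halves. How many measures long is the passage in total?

18 measures

Basic parallel period: 4 + 4 = 8 bars.
8 (basic form) + 4 (cadential extension) + 3 (introduction) + 3 (link) = 18.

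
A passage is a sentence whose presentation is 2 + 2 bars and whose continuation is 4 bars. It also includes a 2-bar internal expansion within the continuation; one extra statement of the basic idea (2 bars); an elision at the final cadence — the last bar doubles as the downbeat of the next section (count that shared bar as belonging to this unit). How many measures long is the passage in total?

12 measures

Basic sentence: 2 + 2 + 4 = 8 bars.
8 (basic form) + 2 (internal expansion) + 2 (extra statement) = 12.
The elision shares a bar with the next section but does not change this unit's count.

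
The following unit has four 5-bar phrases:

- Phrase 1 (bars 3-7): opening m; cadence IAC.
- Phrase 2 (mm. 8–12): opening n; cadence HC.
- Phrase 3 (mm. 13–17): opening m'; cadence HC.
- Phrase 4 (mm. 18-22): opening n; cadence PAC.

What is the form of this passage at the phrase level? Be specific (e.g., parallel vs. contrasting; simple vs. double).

Four phrases in two halves: the first half (measures 3–12) ends with a half cadence, the second (bars 13–22) with a perfect authentic cadence — a large antecedent–consequent pair, i.e. a double period.
Phrase 3 begins with the same material as phrase 1, making it parallel.

parallel double period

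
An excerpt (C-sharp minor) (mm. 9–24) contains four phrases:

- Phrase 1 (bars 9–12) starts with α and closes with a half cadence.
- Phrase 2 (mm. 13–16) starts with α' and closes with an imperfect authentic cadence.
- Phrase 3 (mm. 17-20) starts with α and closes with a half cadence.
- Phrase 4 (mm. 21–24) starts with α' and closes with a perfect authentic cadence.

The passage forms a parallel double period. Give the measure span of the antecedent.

measures 9–16

In a double period the four phrases pair into a large antecedent (phrases 1–2, ending imperfect authentic cadence) and a large consequent (phrases 3–4, ending perfect authentic cadence). The antecedent spans bars 9–16.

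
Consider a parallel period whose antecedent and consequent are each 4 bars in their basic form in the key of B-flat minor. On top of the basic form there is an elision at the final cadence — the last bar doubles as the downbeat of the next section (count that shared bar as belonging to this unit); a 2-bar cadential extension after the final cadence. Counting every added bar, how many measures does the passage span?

10 measures

Basic parallel period: 4 + 4 = 8 bars.
8 (basic form) + 2 (cadential extension) = 10.
The elision shares a bar with the next section but does not change this unit's count.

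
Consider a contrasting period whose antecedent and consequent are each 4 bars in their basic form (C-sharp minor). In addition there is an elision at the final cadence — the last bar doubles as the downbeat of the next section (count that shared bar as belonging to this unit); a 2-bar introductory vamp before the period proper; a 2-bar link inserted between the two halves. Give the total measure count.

Basic contrasting period: 4 + 4 = 8 bars.
8 (basic form) + 2 (introduction) + 2 (link) = 12.
The elision shares a bar with the next section but does not change this unit's count.

12 measures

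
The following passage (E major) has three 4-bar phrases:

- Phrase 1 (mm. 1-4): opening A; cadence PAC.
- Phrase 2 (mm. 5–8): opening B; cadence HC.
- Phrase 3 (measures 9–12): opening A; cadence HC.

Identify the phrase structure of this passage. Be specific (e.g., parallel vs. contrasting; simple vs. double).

phrase group

The final phrase closes with a half cadence, which is not stronger than the preceding half cadence; the 3 phrases lack an overall antecedent–consequent design and so form a phrase group.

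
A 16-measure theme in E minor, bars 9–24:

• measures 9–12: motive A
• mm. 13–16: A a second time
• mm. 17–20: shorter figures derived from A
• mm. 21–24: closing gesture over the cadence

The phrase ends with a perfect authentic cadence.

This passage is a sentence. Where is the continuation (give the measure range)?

measures 17–24

After the presentation (mm. 9–16), the continuation covers the fragmentation through the cadence: bars 17–24.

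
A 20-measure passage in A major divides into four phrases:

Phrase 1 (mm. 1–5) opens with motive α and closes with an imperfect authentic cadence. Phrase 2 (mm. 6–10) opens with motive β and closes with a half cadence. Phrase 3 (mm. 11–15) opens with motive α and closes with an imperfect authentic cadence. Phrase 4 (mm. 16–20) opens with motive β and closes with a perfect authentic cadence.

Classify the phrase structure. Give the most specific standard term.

parallel double period

Four phrases in two halves: the first half (measures 1-10) ends with a half cadence, the second (measures 11–20) with a perfect authentic cadence — a large antecedent–consequent pair, i.e. a double period.
Phrase 3 begins with the same material as phrase 1, making it parallel.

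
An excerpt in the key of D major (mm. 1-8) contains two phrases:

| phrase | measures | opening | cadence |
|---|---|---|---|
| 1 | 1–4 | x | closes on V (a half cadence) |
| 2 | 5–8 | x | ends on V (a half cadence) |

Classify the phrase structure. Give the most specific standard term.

Both phrases have the same opening (x) and the same cadence (half cadence): the second is a restatement, not a consequent, so this is a repeated phrase rather than a period.

repeated phrase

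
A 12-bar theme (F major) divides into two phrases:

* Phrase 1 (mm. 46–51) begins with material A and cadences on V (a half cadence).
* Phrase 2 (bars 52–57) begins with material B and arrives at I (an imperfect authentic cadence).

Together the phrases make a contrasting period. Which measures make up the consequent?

The phrase ending with the weaker cadence (half cadence) is the antecedent; the one ending more conclusively (imperfect authentic cadence) is the consequent. The consequent is measures 52–57.

measures 52–57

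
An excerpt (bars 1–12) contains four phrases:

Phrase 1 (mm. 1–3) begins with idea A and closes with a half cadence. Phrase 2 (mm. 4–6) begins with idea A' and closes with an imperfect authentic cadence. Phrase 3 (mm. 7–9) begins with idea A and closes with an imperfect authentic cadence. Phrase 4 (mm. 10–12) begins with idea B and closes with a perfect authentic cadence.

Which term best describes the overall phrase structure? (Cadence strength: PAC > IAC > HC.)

Four phrases in two halves: the first half (mm. 1–6) ends with an imperfect authentic cadence, the second (measures 7–12) with a perfect authentic cadence — a large antecedent–consequent pair, i.e. a double period.
Phrase 3 begins with the same material as phrase 1, making it parallel.

parallel double period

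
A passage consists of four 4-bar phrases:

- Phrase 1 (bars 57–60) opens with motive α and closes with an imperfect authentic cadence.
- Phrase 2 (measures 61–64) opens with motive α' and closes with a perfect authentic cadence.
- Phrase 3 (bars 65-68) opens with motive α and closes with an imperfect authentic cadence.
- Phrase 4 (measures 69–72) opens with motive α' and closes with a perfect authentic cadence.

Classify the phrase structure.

repeated period

The cadence pattern IAC–PAC–IAC–PAC is weak–strong twice, and phrases 3–4 restate phrases 1–2: a period heard twice, not a double period (which would end weakly at phrase 2).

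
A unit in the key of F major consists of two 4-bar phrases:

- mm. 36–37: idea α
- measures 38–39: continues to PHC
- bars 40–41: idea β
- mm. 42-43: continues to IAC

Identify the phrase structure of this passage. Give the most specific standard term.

contrasting period

Phrase 1 ends with a Phrygian half cadence (weaker) and phrase 2 with an imperfect authentic cadence (stronger): antecedent + consequent = a period.
The two phrases open with different material (α / β), so the period is contrasting.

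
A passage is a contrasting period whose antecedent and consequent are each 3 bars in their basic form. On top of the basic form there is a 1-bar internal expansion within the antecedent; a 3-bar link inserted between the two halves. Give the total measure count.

10 measures

Basic contrasting period: 3 + 3 = 6 bars.
6 (basic form) + 1 (internal expansion) + 3 (link) = 10.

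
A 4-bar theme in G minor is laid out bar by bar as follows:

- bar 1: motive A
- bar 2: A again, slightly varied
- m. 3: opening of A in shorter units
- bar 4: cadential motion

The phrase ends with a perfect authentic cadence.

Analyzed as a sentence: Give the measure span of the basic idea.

The presentation of a sentence is the basic idea (bar 1) plus its repetition (measure 2); the basic idea is therefore m. 1.

measures 1–1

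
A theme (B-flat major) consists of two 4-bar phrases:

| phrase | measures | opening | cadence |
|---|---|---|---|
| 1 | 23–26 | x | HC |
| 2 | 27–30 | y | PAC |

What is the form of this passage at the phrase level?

Phrase 1 ends with a half cadence (weaker) and phrase 2 with a perfect authentic cadence (stronger): antecedent + consequent = a period.
The two phrases open with different material (x / y), so the period is contrasting.

contrasting period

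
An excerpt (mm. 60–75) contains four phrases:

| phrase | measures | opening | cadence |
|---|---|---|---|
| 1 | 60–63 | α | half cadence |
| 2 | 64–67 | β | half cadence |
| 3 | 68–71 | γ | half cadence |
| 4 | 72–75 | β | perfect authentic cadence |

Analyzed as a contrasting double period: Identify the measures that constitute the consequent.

measures 68–75

In a double period the four phrases pair into a large antecedent (phrases 1–2, ending half cadence) and a large consequent (phrases 3–4, ending perfect authentic cadence). The consequent spans measures 68–75.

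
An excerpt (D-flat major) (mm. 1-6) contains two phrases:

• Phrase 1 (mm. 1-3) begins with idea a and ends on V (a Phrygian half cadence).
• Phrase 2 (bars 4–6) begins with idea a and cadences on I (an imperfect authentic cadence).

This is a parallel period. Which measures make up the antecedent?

The phrase ending with the weaker cadence (Phrygian half cadence) is the antecedent; the one ending more conclusively (imperfect authentic cadence) is the consequent. The antecedent is measures 1–3.

measures 1–3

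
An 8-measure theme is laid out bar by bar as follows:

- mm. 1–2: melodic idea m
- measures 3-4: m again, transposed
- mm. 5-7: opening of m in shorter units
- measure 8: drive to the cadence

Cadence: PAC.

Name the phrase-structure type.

Basic idea (measures 1-2) + its repetition (mm. 3-4) form the presentation; fragmentation and cadence (bars 5-8) form the continuation — the 8-bar whole is a sentence.

sentence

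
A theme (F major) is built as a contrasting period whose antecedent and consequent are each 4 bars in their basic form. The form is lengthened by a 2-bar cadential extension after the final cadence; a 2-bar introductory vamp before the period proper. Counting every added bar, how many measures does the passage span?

Basic contrasting period: 4 + 4 = 8 bars.
8 (basic form) + 2 (cadential extension) + 2 (introduction) = 12.

12 measures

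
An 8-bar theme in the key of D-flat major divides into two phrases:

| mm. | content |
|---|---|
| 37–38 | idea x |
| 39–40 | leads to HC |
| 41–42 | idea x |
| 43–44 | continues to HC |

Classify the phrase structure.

Both phrases have the same opening (x) and the same cadence (half cadence): the second is a restatement, not a consequent, so this is a repeated phrase rather than a period.

repeated phrase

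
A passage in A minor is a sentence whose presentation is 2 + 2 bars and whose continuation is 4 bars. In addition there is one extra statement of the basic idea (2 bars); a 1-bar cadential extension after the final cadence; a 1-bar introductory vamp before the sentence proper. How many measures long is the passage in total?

12 measures

Basic sentence: 2 + 2 + 4 = 8 bars.
8 (basic form) + 2 (extra statement) + 1 (cadential extension) + 1 (introduction) = 12.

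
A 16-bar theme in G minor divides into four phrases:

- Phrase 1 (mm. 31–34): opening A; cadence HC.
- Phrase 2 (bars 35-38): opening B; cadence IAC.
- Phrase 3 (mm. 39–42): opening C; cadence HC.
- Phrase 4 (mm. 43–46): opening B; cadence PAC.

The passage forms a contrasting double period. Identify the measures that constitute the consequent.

measures 39–46

In a double period the four phrases pair into a large antecedent (phrases 1–2, ending imperfect authentic cadence) and a large consequent (phrases 3–4, ending perfect authentic cadence). The consequent spans mm. 39-46.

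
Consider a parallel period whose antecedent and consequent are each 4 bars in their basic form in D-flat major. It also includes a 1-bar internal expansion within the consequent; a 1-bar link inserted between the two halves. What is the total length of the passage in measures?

Basic parallel period: 4 + 4 = 8 bars.
8 (basic form) + 1 (internal expansion) + 1 (link) = 10.

10 measures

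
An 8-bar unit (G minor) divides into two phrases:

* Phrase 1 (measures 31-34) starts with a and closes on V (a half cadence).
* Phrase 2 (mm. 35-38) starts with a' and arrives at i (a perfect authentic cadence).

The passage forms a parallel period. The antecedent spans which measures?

measures 31–34

The antecedent is the phrase ending with the weaker cadence (half cadence, phrase 1) and the consequent the one ending more conclusively (perfect authentic cadence, phrase 2); the antecedent is measures 31–34.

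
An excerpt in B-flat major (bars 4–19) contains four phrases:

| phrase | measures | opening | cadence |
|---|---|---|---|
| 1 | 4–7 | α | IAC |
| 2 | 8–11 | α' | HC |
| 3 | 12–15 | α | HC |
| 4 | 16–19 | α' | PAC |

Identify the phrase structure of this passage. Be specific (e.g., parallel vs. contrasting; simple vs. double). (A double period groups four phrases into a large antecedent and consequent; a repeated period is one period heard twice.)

Four phrases in two halves: the first half (measures 4–11) ends with a half cadence, the second (bars 12-19) with a perfect authentic cadence — a large antecedent–consequent pair, i.e. a double period.
Phrase 3 begins with the same material as phrase 1, making it parallel.

parallel double period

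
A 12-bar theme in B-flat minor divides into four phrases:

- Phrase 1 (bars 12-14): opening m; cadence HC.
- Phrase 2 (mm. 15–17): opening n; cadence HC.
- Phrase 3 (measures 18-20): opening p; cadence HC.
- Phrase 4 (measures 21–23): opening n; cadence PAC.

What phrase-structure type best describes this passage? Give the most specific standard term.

contrasting double period

Four phrases in two halves: the first half (mm. 12-17) ends with a half cadence, the second (bars 18-23) with a perfect authentic cadence — a large antecedent–consequent pair, i.e. a double period.
Phrase 3 begins with different material from phrase 1, making it contrasting.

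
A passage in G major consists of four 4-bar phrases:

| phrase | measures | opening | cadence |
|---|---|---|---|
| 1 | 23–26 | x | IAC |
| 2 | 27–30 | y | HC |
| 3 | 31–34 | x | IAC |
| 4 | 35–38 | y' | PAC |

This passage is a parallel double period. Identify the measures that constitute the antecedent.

In a double period the four phrases pair into a large antecedent (phrases 1–2, ending half cadence) and a large consequent (phrases 3–4, ending perfect authentic cadence). The antecedent spans measures 23-30.

measures 23–30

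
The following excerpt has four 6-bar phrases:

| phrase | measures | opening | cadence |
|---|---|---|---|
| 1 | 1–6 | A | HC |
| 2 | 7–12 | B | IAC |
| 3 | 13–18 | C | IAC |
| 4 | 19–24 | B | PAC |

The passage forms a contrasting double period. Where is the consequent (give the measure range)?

measures 13–24

In a double period the four phrases pair into a large antecedent (phrases 1–2, ending imperfect authentic cadence) and a large consequent (phrases 3–4, ending perfect authentic cadence). The consequent spans mm. 13-24.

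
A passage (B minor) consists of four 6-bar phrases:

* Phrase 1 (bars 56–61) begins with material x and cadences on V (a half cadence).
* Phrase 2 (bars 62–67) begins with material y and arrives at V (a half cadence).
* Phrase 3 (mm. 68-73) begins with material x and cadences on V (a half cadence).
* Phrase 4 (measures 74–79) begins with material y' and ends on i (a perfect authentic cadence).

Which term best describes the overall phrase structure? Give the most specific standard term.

parallel double period

Four phrases in two halves: the first half (mm. 56–67) ends with a half cadence, the second (mm. 68–79) with a perfect authentic cadence — a large antecedent–consequent pair, i.e. a double period.
Phrase 3 begins with the same material as phrase 1, making it parallel.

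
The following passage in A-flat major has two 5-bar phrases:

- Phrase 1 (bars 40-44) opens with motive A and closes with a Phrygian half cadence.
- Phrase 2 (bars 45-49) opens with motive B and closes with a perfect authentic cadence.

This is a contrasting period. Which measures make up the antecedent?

The phrase ending with the weaker cadence (Phrygian half cadence) is the antecedent; the one ending more conclusively (perfect authentic cadence) is the consequent. The antecedent is measures 40–44.

measures 40–44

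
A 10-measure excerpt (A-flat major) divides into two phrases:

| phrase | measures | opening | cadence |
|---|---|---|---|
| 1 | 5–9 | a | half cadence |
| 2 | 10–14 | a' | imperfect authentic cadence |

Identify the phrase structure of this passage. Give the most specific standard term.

Phrase 1 ends with a half cadence (weaker) and phrase 2 with an imperfect authentic cadence (stronger): antecedent + consequent = a period.
The two phrases open with the same material (a / a'), so the period is parallel.

parallel period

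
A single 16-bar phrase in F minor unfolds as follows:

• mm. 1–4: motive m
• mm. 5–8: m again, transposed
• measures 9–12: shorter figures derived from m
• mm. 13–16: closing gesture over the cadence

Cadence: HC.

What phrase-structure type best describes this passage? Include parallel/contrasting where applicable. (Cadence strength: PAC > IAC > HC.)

sentence

Basic idea (mm. 1–4) + its repetition (bars 5–8) form the presentation; fragmentation and cadence (mm. 9–16) form the continuation — the 16-bar whole is a sentence.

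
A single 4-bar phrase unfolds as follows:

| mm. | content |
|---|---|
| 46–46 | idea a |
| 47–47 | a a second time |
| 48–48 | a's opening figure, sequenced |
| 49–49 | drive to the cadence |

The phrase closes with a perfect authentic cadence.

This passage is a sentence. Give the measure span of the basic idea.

measures 46–46

The presentation of a sentence is the basic idea (m. 46) plus its repetition (m. 47); the basic idea is therefore m. 46.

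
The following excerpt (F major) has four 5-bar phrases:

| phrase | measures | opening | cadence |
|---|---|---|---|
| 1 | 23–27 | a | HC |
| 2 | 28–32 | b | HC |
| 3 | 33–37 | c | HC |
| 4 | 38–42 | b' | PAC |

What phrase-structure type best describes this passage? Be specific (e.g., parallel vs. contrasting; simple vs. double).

Four phrases in two halves: the first half (measures 23–32) ends with a half cadence, the second (measures 33-42) with a perfect authentic cadence — a large antecedent–consequent pair, i.e. a double period.
Phrase 3 begins with different material from phrase 1, making it contrasting.

contrasting double period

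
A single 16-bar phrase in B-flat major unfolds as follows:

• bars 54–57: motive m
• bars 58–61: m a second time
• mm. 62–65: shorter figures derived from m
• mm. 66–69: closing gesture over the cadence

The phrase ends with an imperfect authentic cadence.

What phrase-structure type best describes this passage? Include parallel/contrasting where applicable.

sentence

Basic idea (measures 54-57) + its repetition (bars 58–61) form the presentation; fragmentation and cadence (mm. 62–69) form the continuation — the 16-bar whole is a sentence.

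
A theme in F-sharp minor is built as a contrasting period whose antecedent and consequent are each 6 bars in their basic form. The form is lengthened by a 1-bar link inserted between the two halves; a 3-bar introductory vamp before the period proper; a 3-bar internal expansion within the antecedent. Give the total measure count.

Basic contrasting period: 6 + 6 = 12 bars.
12 (basic form) + 1 (link) + 3 (introduction) + 3 (internal expansion) = 19.

19 measures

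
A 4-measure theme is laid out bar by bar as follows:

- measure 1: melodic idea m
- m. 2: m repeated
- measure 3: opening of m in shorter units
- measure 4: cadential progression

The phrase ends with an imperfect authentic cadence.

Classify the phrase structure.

sentence

Basic idea (m. 1) + its repetition (m. 2) form the presentation; fragmentation and cadence (mm. 3–4) form the continuation — the 4-bar whole is a sentence.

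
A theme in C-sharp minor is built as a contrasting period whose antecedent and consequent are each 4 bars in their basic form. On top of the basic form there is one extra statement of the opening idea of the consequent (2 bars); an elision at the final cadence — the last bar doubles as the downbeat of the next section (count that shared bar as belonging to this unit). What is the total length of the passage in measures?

Basic contrasting period: 4 + 4 = 8 bars.
8 (basic form) + 2 (extra statement) = 10.
The elision shares a bar with the next section but does not change this unit's count.

10 measures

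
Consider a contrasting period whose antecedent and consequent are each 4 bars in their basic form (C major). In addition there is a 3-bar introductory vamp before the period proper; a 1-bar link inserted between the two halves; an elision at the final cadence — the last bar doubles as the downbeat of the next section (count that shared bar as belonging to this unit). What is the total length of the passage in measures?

12 measures

Basic contrasting period: 4 + 4 = 8 bars.
8 (basic form) + 3 (introduction) + 1 (link) = 12.
The elision shares a bar with the next section but does not change this unit's count.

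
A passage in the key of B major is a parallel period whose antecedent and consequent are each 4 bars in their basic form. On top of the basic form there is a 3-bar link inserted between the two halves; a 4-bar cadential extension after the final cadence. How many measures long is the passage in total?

Basic parallel period: 4 + 4 = 8 bars.
8 (basic form) + 3 (link) + 4 (cadential extension) = 15.

15 measures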